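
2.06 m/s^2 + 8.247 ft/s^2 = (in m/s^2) 2.06 m/s^2 is already in m/s^2. 1 ft/s^2 = 0.3048 m/s^2, so 8.247 ft/s^2 = 8.247 * 0.3048 = 2.5136856 m/s^2. Sum: 2.06 + 2.5136856 = 4.5736856 m/s^2. Result: 4.5736856 m/s^2 ≈ 4.574 m/s^2 (4 s.f.). Final answer: 4.574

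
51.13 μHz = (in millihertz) 0.05113. Check: 1 μHz = 1e-06 Hz, so 51.13 μHz = 51.13 * 1e-06 = 5.113e-05 Hz. 1 millihertz = 0.001 Hz, so 5.113e-05 Hz = 5.113e-05 / 0.001 = 0.05113 millihertz.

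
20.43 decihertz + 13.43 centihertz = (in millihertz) 2177. Check: 1 decihertz = 0.1 Hz, so 20.43 decihertz = 20.43 * 0.1 = 2.043 Hz. 1 centihertz = 0.01 Hz, so 13.43 centihertz = 13.43 * 0.01 = 0.1343 Hz. Sum: 2.043 + 0.1343 = 2.1773 Hz. 1 millihertz = 0.001 Hz, so 2.1773 Hz = 2.1773 / 0.001 = 2177.3 millihertz ≈ 2177 millihertz (4 s.f.).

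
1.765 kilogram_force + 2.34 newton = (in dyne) 1 kilogram_force = 9.80665 N, so 1.765 kilogram_force = 1.765 * 9.80665 = 17.308737 N. 2.34 newton = 2.34 N. Sum: 17.308737 + 2.34 = 19.648737 N. 1 dyne = 1e-05 N, so 19.648737 N = 19.648737 / 1e-05 = 1964873.7 dyne ≈ 1.965e+06 dyne (4 s.f.). Final answer: 1.965e+06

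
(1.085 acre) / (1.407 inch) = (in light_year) 1.299e-11. Check: 1 acre = 4046.8564 m^2, so 1.085 acre = 1.085 * 4046.8564 = 4390.8392 m^2. 1 inch = 0.0254 m, so 1.407 inch = 1.407 * 0.0254 = 0.0357378 m. Combine: 4390.8392 m^2 / 0.0357378 m = 122862.61 m. 1 light_year = 9.4607305e+15 m, so 122862.61 m = 122862.61 / 9.4607305e+15 = 1.2986588e-11 light_year ≈ 1.299e-11 light_year (4 s.f.).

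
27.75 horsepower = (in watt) 2.069e+04. Check: 1 horsepower = 745.69987 W, so 27.75 horsepower = 27.75 * 745.69987 = 20693.171 W. 20693.171 W = 20693.171 watt ≈ 2.069e+04 watt (4 s.f.).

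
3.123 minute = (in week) 0.0003098. Check: 1 minute = 60 s, so 3.123 minute = 3.123 * 60 = 187.38 s. 1 week = 604800 s, so 187.38 s = 187.38 / 604800 = 0.00030982143 week ≈ 0.0003098 week (4 s.f.).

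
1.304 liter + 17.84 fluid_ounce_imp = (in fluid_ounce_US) 61.23. Check: 1 liter = 0.001 m^3, so 1.304 liter = 1.304 * 0.001 = 0.001304 m^3. 1 fluid_ounce_imp = 2.8413063e-05 m^3, so 17.84 fluid_ounce_imp = 17.84 * 2.8413063e-05 = 0.00050688904 m^3. Sum: 0.001304 + 0.00050688904 = 0.001810889 m^3. 1 fluid_ounce_US = 2.957353e-05 m^3, so 0.001810889 m^3 = 0.001810889 / 2.957353e-05 = 61.233443 fluid_ounce_US ≈ 61.23 fluid_ounce_US (4 s.f.).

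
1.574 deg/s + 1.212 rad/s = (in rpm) 11.84. Check: 1 deg/s = 0.017453293 rad/s, so 1.574 deg/s = 1.574 * 0.017453293 = 0.027471482 rad/s. 1.212 rad/s is already in rad/s. Sum: 0.027471482 + 1.212 = 1.2394715 rad/s. 1 rpm = 0.10471976 rad/s, so 1.2394715 rad/s = 1.2394715 / 0.10471976 = 11.836081 rpm ≈ 11.84 rpm (4 s.f.).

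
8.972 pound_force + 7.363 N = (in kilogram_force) 4.82. Check: 1 pound_force = 4.4482216 N, so 8.972 pound_force = 8.972 * 4.4482216 = 39.909444 N. 7.363 N is already in N. Sum: 39.909444 + 7.363 = 47.272444 N. 1 kilogram_force = 9.80665 N, so 47.272444 N = 47.272444 / 9.80665 = 4.8204478 kilogram_force ≈ 4.82 kilogram_force (4 s.f.).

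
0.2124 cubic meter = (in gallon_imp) 0.2124 cubic meter = 0.2124 m^3. 1 gallon_imp = 0.00454609 m^3, so 0.2124 m^3 = 0.2124 / 0.00454609 = 46.721468 gallon_imp ≈ 46.72 gallon_imp (4 s.f.). Final answer: 46.72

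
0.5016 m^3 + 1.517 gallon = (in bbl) 3.191. Check: 0.5016 m^3 is already in m^3. 1 gallon = 0.0037854118 m^3, so 1.517 gallon = 1.517 * 0.0037854118 = 0.0057424697 m^3. Sum: 0.5016 + 0.0057424697 = 0.50734247 m^3. 1 bbl = 0.15898729 m^3, so 0.50734247 m^3 = 0.50734247 / 0.15898729 = 3.1910881 bbl ≈ 3.191 bbl (4 s.f.).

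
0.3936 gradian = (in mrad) 1 gradian = 0.015707963 rad, so 0.3936 gradian = 0.3936 * 0.015707963 = 0.0061826543 rad. 1 mrad = 0.001 rad, so 0.0061826543 rad = 0.0061826543 / 0.001 = 6.1826543 mrad ≈ 6.183 mrad (4 s.f.). Final answer: 6.183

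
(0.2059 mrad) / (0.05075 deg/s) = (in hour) 6.457e-05. Check: 1 mrad = 0.001 rad, so 0.2059 mrad = 0.2059 * 0.001 = 0.0002059 rad. 1 deg/s = 0.017453293 rad/s, so 0.05075 deg/s = 0.05075 * 0.017453293 = 0.0008857546 rad/s. Combine: 0.0002059 rad / 0.0008857546 rad/s = 0.23245716 s. 1 hour = 3600 s, so 0.23245716 s = 0.23245716 / 3600 = 6.4571434e-05 hour ≈ 6.457e-05 hour (4 s.f.).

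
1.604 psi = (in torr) 1 psi = 6894.7573 Pa, so 1.604 psi = 1.604 * 6894.7573 = 11059.191 Pa. 1 torr = 133.32237 Pa, so 11059.191 Pa = 11059.191 / 133.32237 = 82.950752 torr ≈ 82.95 torr (4 s.f.). Final answer: 82.95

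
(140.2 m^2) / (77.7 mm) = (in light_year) 1.907e-13. Check: 140.2 m^2 is already in m^2. 1 mm = 0.001 m, so 77.7 mm = 77.7 * 0.001 = 0.0777 m. Combine: 140.2 m^2 / 0.0777 m = 1804.3758 m. 1 light_year = 9.4607305e+15 m, so 1804.3758 m = 1804.3758 / 9.4607305e+15 = 1.9072267e-13 light_year ≈ 1.907e-13 light_year (4 s.f.).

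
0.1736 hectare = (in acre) 1 hectare = 10000 m^2, so 0.1736 hectare = 0.1736 * 10000 = 1736 m^2. 1 acre = 4046.8564 m^2, so 1736 m^2 = 1736 / 4046.8564 = 0.42897494 acre ≈ 0.429 acre (4 s.f.). Final answer: 0.429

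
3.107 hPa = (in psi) 0.04506. Check: 1 hPa = 100 Pa, so 3.107 hPa = 3.107 * 100 = 310.7 Pa. 1 psi = 6894.7573 Pa, so 310.7 Pa = 310.7 / 6894.7573 = 0.045063225 psi ≈ 0.04506 psi (4 s.f.).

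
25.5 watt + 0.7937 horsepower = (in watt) 617.4. Check: 25.5 watt = 25.5 W. 1 horsepower = 745.69987 W, so 0.7937 horsepower = 0.7937 * 745.69987 = 591.86199 W. Sum: 25.5 + 591.86199 = 617.36199 W. 617.36199 W = 617.36199 watt ≈ 617.4 watt (4 s.f.).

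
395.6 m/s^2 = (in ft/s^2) 1298. Check: 1 ft/s^2 = 0.3048 m/s^2, so 395.6 m/s^2 = 395.6 / 0.3048 = 1297.9003 ft/s^2 ≈ 1298 ft/s^2 (4 s.f.).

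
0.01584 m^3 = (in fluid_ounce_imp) 557.5. Check: 1 fluid_ounce_imp = 2.8413063e-05 m^3, so 0.01584 m^3 = 0.01584 / 2.8413063e-05 = 557.49006 fluid_ounce_imp ≈ 557.5 fluid_ounce_imp (4 s.f.).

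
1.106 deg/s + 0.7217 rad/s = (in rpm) 1 deg/s = 0.017453293 rad/s, so 1.106 deg/s = 1.106 * 0.017453293 = 0.019303342 rad/s. 0.7217 rad/s is already in rad/s. Sum: 0.019303342 + 0.7217 = 0.74100334 rad/s. 1 rpm = 0.10471976 rad/s, so 0.74100334 rad/s = 0.74100334 / 0.10471976 = 7.0760607 rpm ≈ 7.076 rpm (4 s.f.). Final answer: 7.076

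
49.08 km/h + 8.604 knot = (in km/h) 1 km/h = 0.27777778 m/s, so 49.08 km/h = 49.08 * 0.27777778 = 13.633333 m/s. 1 knot = 0.51444444 m/s, so 8.604 knot = 8.604 * 0.51444444 = 4.42628 m/s. Sum: 13.633333 + 4.42628 = 18.059613 m/s. 1 km/h = 0.27777778 m/s, so 18.059613 m/s = 18.059613 / 0.27777778 = 65.014608 km/h ≈ 65.01 km/h (4 s.f.). Final answer: 65.01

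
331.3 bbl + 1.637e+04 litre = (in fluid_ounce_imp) 1 bbl = 0.15898729 m^3, so 331.3 bbl = 331.3 * 0.15898729 = 52.672491 m^3. 1 litre = 0.001 m^3, so 1.637e+04 litre = 1.637e+04 * 0.001 = 16.37 m^3. Sum: 52.672491 + 16.37 = 69.042491 m^3. 1 fluid_ounce_imp = 2.8413063e-05 m^3, so 69.042491 m^3 = 69.042491 / 2.8413063e-05 = 2429956 fluid_ounce_imp ≈ 2.43e+06 fluid_ounce_imp (4 s.f.). Final answer: 2.43e+06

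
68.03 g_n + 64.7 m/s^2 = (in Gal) 7.318e+04. Check: 1 g_n = 9.80665 m/s^2, so 68.03 g_n = 68.03 * 9.80665 = 667.1464 m/s^2. 64.7 m/s^2 is already in m/s^2. Sum: 667.1464 + 64.7 = 731.8464 m/s^2. 1 Gal = 0.01 m/s^2, so 731.8464 m/s^2 = 731.8464 / 0.01 = 73184.64 Gal ≈ 7.318e+04 Gal (4 s.f.).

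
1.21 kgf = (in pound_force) 2.668. Check: 1 kgf = 9.80665 N, so 1.21 kgf = 1.21 * 9.80665 = 11.866046 N. 1 pound_force = 4.4482216 N, so 11.866046 N = 11.866046 / 4.4482216 = 2.6675934 pound_force ≈ 2.668 pound_force (4 s.f.).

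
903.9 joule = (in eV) 903.9 joule = 903.9 J. 1 eV = 1.6021766e-19 J, so 903.9 J = 903.9 / 1.6021766e-19 = 5.6417001e+21 eV ≈ 5.642e+21 eV (4 s.f.). Final answer: 5.642e+21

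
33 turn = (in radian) 207.3. Check: 1 turn = 6.2831853 rad, so 33 turn = 33 * 6.2831853 = 207.34512 rad. 207.34512 rad = 207.34512 radian ≈ 207.3 radian (4 s.f.).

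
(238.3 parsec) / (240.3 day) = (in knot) 1 parsec = 3.0856776e+16 m, so 238.3 parsec = 238.3 * 3.0856776e+16 = 7.3531697e+18 m. 1 day = 86400 s, so 240.3 day = 240.3 * 86400 = 20761920 s. Combine: 7.3531697e+18 m / 20761920 s = 3.5416617e+11 m/s. 1 knot = 0.51444444 m/s, so 3.5416617e+11 m/s = 3.5416617e+11 / 0.51444444 = 6.8844396e+11 knot ≈ 6.884e+11 knot (4 s.f.). Final answer: 6.884e+11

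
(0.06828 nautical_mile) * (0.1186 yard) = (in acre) 1 nautical_mile = 1852 m, so 0.06828 nautical_mile = 0.06828 * 1852 = 126.45456 m. 1 yard = 0.9144 m, so 0.1186 yard = 0.1186 * 0.9144 = 0.10844784 m. Combine: 126.45456 m * 0.10844784 m = 13.713724 m^2. 1 acre = 4046.8564 m^2, so 13.713724 m^2 = 13.713724 / 4046.8564 = 0.003388735 acre ≈ 0.003389 acre (4 s.f.). Final answer: 0.003389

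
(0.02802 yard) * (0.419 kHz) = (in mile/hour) 1 yard = 0.9144 m, so 0.02802 yard = 0.02802 * 0.9144 = 0.025621488 m. 1 kHz = 1000 Hz, so 0.419 kHz = 0.419 * 1000 = 419 Hz. Combine: 0.025621488 m * 419 Hz = 10.735403 m/s. 1 mile/hour = 0.44704 m/s, so 10.735403 m/s = 10.735403 / 0.44704 = 24.014414 mile/hour ≈ 24.01 mile/hour (4 s.f.). Final answer: 24.01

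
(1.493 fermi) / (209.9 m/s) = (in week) 1 fermi = 1e-15 m, so 1.493 fermi = 1.493 * 1e-15 = 1.493e-15 m. 209.9 m/s is already in m/s. Combine: 1.493e-15 m / 209.9 m/s = 7.1129109e-18 s. 1 week = 604800 s, so 7.1129109e-18 s = 7.1129109e-18 / 604800 = 1.1760765e-23 week ≈ 1.176e-23 week (4 s.f.). Final answer: 1.176e-23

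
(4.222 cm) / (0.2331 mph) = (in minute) 1 cm = 0.01 m, so 4.222 cm = 4.222 * 0.01 = 0.04222 m. 1 mph = 0.44704 m/s, so 0.2331 mph = 0.2331 * 0.44704 = 0.10420502 m/s. Combine: 0.04222 m / 0.10420502 m/s = 0.40516281 s. 1 minute = 60 s, so 0.40516281 s = 0.40516281 / 60 = 0.0067527134 minute ≈ 0.006753 minute (4 s.f.). Final answer: 0.006753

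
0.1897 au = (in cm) 2.838e+12. Check: 1 au = 1.4959787e+11 m, so 0.1897 au = 0.1897 * 1.4959787e+11 = 2.8378716e+10 m. 1 cm = 0.01 m, so 2.8378716e+10 m = 2.8378716e+10 / 0.01 = 2.8378716e+12 cm ≈ 2.838e+12 cm (4 s.f.).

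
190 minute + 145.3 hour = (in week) 1 minute = 60 s, so 190 minute = 190 * 60 = 11400 s. 1 hour = 3600 s, so 145.3 hour = 145.3 * 3600 = 523080 s. Sum: 11400 + 523080 = 534480 s. 1 week = 604800 s, so 534480 s = 534480 / 604800 = 0.88373016 week ≈ 0.8837 week (4 s.f.). Final answer: 0.8837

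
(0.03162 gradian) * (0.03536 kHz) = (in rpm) 1 gradian = 0.015707963 rad, so 0.03162 gradian = 0.03162 * 0.015707963 = 0.0004966858 rad. 1 kHz = 1000 Hz, so 0.03536 kHz = 0.03536 * 1000 = 35.36 Hz. Combine: 0.0004966858 rad * 35.36 Hz = 0.01756281 rad/s. 1 rpm = 0.10471976 rad/s, so 0.01756281 rad/s = 0.01756281 / 0.10471976 = 0.16771248 rpm ≈ 0.1677 rpm (4 s.f.). Final answer: 0.1677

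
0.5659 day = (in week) 1 day = 86400 s, so 0.5659 day = 0.5659 * 86400 = 48893.76 s. 1 week = 604800 s, so 48893.76 s = 48893.76 / 604800 = 0.080842857 week ≈ 0.08084 week (4 s.f.). Final answer: 0.08084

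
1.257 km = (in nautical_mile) 0.6787. Check: 1 km = 1000 m, so 1.257 km = 1.257 * 1000 = 1257 m. 1 nautical_mile = 1852 m, so 1257 m = 1257 / 1852 = 0.6787257 nautical_mile ≈ 0.6787 nautical_mile (4 s.f.).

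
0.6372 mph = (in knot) 0.5537. Check: 1 mph = 0.44704 m/s, so 0.6372 mph = 0.6372 * 0.44704 = 0.28485389 m/s. 1 knot = 0.51444444 m/s, so 0.28485389 m/s = 0.28485389 / 0.51444444 = 0.55371166 knot ≈ 0.5537 knot (4 s.f.).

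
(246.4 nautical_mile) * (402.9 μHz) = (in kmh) 661.9. Check: 1 nautical_mile = 1852 m, so 246.4 nautical_mile = 246.4 * 1852 = 456332.8 m. 1 μHz = 1e-06 Hz, so 402.9 μHz = 402.9 * 1e-06 = 0.0004029 Hz. Combine: 456332.8 m * 0.0004029 Hz = 183.85649 m/s. 1 kmh = 0.27777778 m/s, so 183.85649 m/s = 183.85649 / 0.27777778 = 661.88335 kmh ≈ 661.9 kmh (4 s.f.).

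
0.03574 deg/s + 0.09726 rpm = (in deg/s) 0.6193. Check: 1 deg/s = 0.017453293 rad/s, so 0.03574 deg/s = 0.03574 * 0.017453293 = 0.00062378067 rad/s. 1 rpm = 0.10471976 rad/s, so 0.09726 rpm = 0.09726 * 0.10471976 = 0.010185043 rad/s. Sum: 0.00062378067 + 0.010185043 = 0.010808824 rad/s. 1 deg/s = 0.017453293 rad/s, so 0.010808824 rad/s = 0.010808824 / 0.017453293 = 0.6193 deg/s.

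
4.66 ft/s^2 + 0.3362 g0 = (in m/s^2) 4.717. Check: 1 ft/s^2 = 0.3048 m/s^2, so 4.66 ft/s^2 = 4.66 * 0.3048 = 1.420368 m/s^2. 1 g0 = 9.80665 m/s^2, so 0.3362 g0 = 0.3362 * 9.80665 = 3.2969957 m/s^2. Sum: 1.420368 + 3.2969957 = 4.7173637 m/s^2. Result: 4.7173637 m/s^2 ≈ 4.717 m/s^2 (4 s.f.).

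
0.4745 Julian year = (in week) 24.76. Check: 1 Julian year = 31557600 s, so 0.4745 Julian year = 0.4745 * 31557600 = 14974081 s. 1 week = 604800 s, so 14974081 s = 14974081 / 604800 = 24.758732 week ≈ 24.76 week (4 s.f.).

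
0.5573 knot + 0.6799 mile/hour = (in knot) 1.148. Check: 1 knot = 0.51444444 m/s, so 0.5573 knot = 0.5573 * 0.51444444 = 0.28669989 m/s. 1 mile/hour = 0.44704 m/s, so 0.6799 mile/hour = 0.6799 * 0.44704 = 0.3039425 m/s. Sum: 0.28669989 + 0.3039425 = 0.59064238 m/s. 1 knot = 0.51444444 m/s, so 0.59064238 m/s = 0.59064238 / 0.51444444 = 1.1481169 knot ≈ 1.148 knot (4 s.f.).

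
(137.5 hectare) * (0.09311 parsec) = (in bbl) 1 hectare = 10000 m^2, so 137.5 hectare = 137.5 * 10000 = 1375000 m^2. 1 parsec = 3.0856776e+16 m, so 0.09311 parsec = 0.09311 * 3.0856776e+16 = 2.8730744e+15 m. Combine: 1375000 m^2 * 2.8730744e+15 m = 3.9504773e+21 m^3. 1 bbl = 0.15898729 m^3, so 3.9504773e+21 m^3 = 3.9504773e+21 / 0.15898729 = 2.4847755e+22 bbl ≈ 2.485e+22 bbl (4 s.f.). Final answer: 2.485e+22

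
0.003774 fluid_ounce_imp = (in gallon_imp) 1 fluid_ounce_imp = 2.8413063e-05 m^3, so 0.003774 fluid_ounce_imp = 0.003774 * 2.8413063e-05 = 1.072309e-07 m^3. 1 gallon_imp = 0.00454609 m^3, so 1.072309e-07 m^3 = 1.072309e-07 / 0.00454609 = 2.35875e-05 gallon_imp ≈ 2.359e-05 gallon_imp (4 s.f.). Final answer: 2.359e-05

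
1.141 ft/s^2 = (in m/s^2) 0.3478. Check: 1 ft/s^2 = 0.3048 m/s^2, so 1.141 ft/s^2 = 1.141 * 0.3048 = 0.3477768 m/s^2. Result: 0.3477768 m/s^2 ≈ 0.3478 m/s^2 (4 s.f.).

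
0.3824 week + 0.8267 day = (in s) 1 week = 604800 s, so 0.3824 week = 0.3824 * 604800 = 231275.52 s. 1 day = 86400 s, so 0.8267 day = 0.8267 * 86400 = 71426.88 s. Sum: 231275.52 + 71426.88 = 302702.4 s. Result: 302702.4 s ≈ 3.027e+05 s (4 s.f.). Final answer: 3.027e+05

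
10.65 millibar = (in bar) 0.01065. Check: 1 millibar = 100 Pa, so 10.65 millibar = 10.65 * 100 = 1065 Pa. 1 bar = 100000 Pa, so 1065 Pa = 1065 / 100000 = 0.01065 bar.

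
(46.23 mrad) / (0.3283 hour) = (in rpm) 0.0003735. Check: 1 mrad = 0.001 rad, so 46.23 mrad = 46.23 * 0.001 = 0.04623 rad. 1 hour = 3600 s, so 0.3283 hour = 0.3283 * 3600 = 1181.88 s. Combine: 0.04623 rad / 1181.88 s = 3.9115646e-05 rad/s. 1 rpm = 0.10471976 rad/s, so 3.9115646e-05 rad/s = 3.9115646e-05 / 0.10471976 = 0.00037352691 rpm ≈ 0.0003735 rpm (4 s.f.).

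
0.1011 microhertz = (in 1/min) 1 microhertz = 1e-06 Hz, so 0.1011 microhertz = 0.1011 * 1e-06 = 1.011e-07 Hz. 1 1/min = 0.016666667 Hz, so 1.011e-07 Hz = 1.011e-07 / 0.016666667 = 6.066e-06 1/min. Final answer: 6.066e-06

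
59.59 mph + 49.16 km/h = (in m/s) 40.29. Check: 1 mph = 0.44704 m/s, so 59.59 mph = 59.59 * 0.44704 = 26.639114 m/s. 1 km/h = 0.27777778 m/s, so 49.16 km/h = 49.16 * 0.27777778 = 13.655556 m/s. Sum: 26.639114 + 13.655556 = 40.294669 m/s. Result: 40.294669 m/s ≈ 40.29 m/s (4 s.f.).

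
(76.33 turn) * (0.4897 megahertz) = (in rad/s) 2.349e+08. Check: 1 turn = 6.2831853 rad, so 76.33 turn = 76.33 * 6.2831853 = 479.59553 rad. 1 megahertz = 1000000 Hz, so 0.4897 megahertz = 0.4897 * 1000000 = 489700 Hz. Combine: 479.59553 rad * 489700 Hz = 2.3485793e+08 rad/s. Result: 2.3485793e+08 rad/s ≈ 2.349e+08 rad/s (4 s.f.).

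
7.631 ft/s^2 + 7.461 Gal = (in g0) 1 ft/s^2 = 0.3048 m/s^2, so 7.631 ft/s^2 = 7.631 * 0.3048 = 2.3259288 m/s^2. 1 Gal = 0.01 m/s^2, so 7.461 Gal = 7.461 * 0.01 = 0.07461 m/s^2. Sum: 2.3259288 + 0.07461 = 2.4005388 m/s^2. 1 g0 = 9.80665 m/s^2, so 2.4005388 m/s^2 = 2.4005388 / 9.80665 = 0.24478683 g0 ≈ 0.2448 g0 (4 s.f.). Final answer: 0.2448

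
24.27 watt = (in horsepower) 0.03255. Check: 24.27 watt = 24.27 W. 1 horsepower = 745.69987 W, so 24.27 W = 24.27 / 745.69987 = 0.032546606 horsepower ≈ 0.03255 horsepower (4 s.f.).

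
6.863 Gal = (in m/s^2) 0.06863. Check: 1 Gal = 0.01 m/s^2, so 6.863 Gal = 6.863 * 0.01 = 0.06863 m/s^2. Result: 0.06863 m/s^2.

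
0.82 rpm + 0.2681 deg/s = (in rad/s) 0.09055. Check: 1 rpm = 0.10471976 rad/s, so 0.82 rpm = 0.82 * 0.10471976 = 0.085870199 rad/s. 1 deg/s = 0.017453293 rad/s, so 0.2681 deg/s = 0.2681 * 0.017453293 = 0.0046792277 rad/s. Sum: 0.085870199 + 0.0046792277 = 0.090549427 rad/s. Result: 0.090549427 rad/s ≈ 0.09055 rad/s (4 s.f.).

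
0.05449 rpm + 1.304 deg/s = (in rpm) 1 rpm = 0.10471976 rad/s, so 0.05449 rpm = 0.05449 * 0.10471976 = 0.0057061795 rad/s. 1 deg/s = 0.017453293 rad/s, so 1.304 deg/s = 1.304 * 0.017453293 = 0.022759093 rad/s. Sum: 0.0057061795 + 0.022759093 = 0.028465273 rad/s. 1 rpm = 0.10471976 rad/s, so 0.028465273 rad/s = 0.028465273 / 0.10471976 = 0.27182333 rpm ≈ 0.2718 rpm (4 s.f.). Final answer: 0.2718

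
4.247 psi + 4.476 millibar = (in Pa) 2.973e+04. Check: 1 psi = 6894.7573 Pa, so 4.247 psi = 4.247 * 6894.7573 = 29282.034 Pa. 1 millibar = 100 Pa, so 4.476 millibar = 4.476 * 100 = 447.6 Pa. Sum: 29282.034 + 447.6 = 29729.634 Pa. Result: 29729.634 Pa ≈ 2.973e+04 Pa (4 s.f.).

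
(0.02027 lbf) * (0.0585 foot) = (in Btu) 1 lbf = 4.4482216 N, so 0.02027 lbf = 0.02027 * 4.4482216 = 0.090165452 N. 1 foot = 0.3048 m, so 0.0585 foot = 0.0585 * 0.3048 = 0.0178308 m. Combine: 0.090165452 N * 0.0178308 m = 0.0016077221 J. 1 Btu = 1055.0559 J, so 0.0016077221 J = 0.0016077221 / 1055.0559 = 1.5238266e-06 Btu ≈ 1.524e-06 Btu (4 s.f.). Final answer: 1.524e-06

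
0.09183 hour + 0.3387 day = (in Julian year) 1 hour = 3600 s, so 0.09183 hour = 0.09183 * 3600 = 330.588 s. 1 day = 86400 s, so 0.3387 day = 0.3387 * 86400 = 29263.68 s. Sum: 330.588 + 29263.68 = 29594.268 s. 1 Julian year = 31557600 s, so 29594.268 s = 29594.268 / 31557600 = 0.00093778576 Julian year ≈ 0.0009378 Julian year (4 s.f.). Final answer: 0.0009378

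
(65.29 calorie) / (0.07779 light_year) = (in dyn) 1 calorie = 4.184 J, so 65.29 calorie = 65.29 * 4.184 = 273.17336 J. 1 light_year = 9.4607305e+15 m, so 0.07779 light_year = 0.07779 * 9.4607305e+15 = 7.3595022e+14 m. Combine: 273.17336 J / 7.3595022e+14 m = 3.7118456e-13 N. 1 dyn = 1e-05 N, so 3.7118456e-13 N = 3.7118456e-13 / 1e-05 = 3.7118456e-08 dyn ≈ 3.712e-08 dyn (4 s.f.). Final answer: 3.712e-08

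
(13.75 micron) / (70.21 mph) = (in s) 4.381e-07. Check: 1 micron = 1e-06 m, so 13.75 micron = 13.75 * 1e-06 = 1.375e-05 m. 1 mph = 0.44704 m/s, so 70.21 mph = 70.21 * 0.44704 = 31.386678 m/s. Combine: 1.375e-05 m / 31.386678 m/s = 4.3808395e-07 s. Result: 4.3808395e-07 s ≈ 4.381e-07 s (4 s.f.).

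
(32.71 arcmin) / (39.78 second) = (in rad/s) 0.0002392. Check: 1 arcmin = 0.00029088821 rad, so 32.71 arcmin = 32.71 * 0.00029088821 = 0.0095149533 rad. 39.78 second = 39.78 s. Combine: 0.0095149533 rad / 39.78 s = 0.00023918937 rad/s. Result: 0.00023918937 rad/s ≈ 0.0002392 rad/s (4 s.f.).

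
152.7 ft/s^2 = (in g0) 4.746. Check: 1 ft/s^2 = 0.3048 m/s^2, so 152.7 ft/s^2 = 152.7 * 0.3048 = 46.54296 m/s^2. 1 g0 = 9.80665 m/s^2, so 46.54296 m/s^2 = 46.54296 / 9.80665 = 4.7460611 g0 ≈ 4.746 g0 (4 s.f.).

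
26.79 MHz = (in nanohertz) 1 MHz = 1000000 Hz, so 26.79 MHz = 26.79 * 1000000 = 26790000 Hz. 1 nanohertz = 1e-09 Hz, so 26790000 Hz = 26790000 / 1e-09 = 2.679e+16 nanohertz. Final answer: 2.679e+16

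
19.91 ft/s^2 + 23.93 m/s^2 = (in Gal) 1 ft/s^2 = 0.3048 m/s^2, so 19.91 ft/s^2 = 19.91 * 0.3048 = 6.068568 m/s^2. 23.93 m/s^2 is already in m/s^2. Sum: 6.068568 + 23.93 = 29.998568 m/s^2. 1 Gal = 0.01 m/s^2, so 29.998568 m/s^2 = 29.998568 / 0.01 = 2999.8568 Gal ≈ 3000 Gal (4 s.f.). Final answer: 3000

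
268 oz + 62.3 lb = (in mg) 3.586e+07. Check: 1 oz = 0.028349523 kg, so 268 oz = 268 * 0.028349523 = 7.5976722 kg. 1 lb = 0.45359237 kg, so 62.3 lb = 62.3 * 0.45359237 = 28.258805 kg. Sum: 7.5976722 + 28.258805 = 35.856477 kg. 1 mg = 1e-06 kg, so 35.856477 kg = 35.856477 / 1e-06 = 35856477 mg ≈ 3.586e+07 mg (4 s.f.).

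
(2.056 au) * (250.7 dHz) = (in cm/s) 1 au = 1.4959787e+11 m, so 2.056 au = 2.056 * 1.4959787e+11 = 3.0757322e+11 m. 1 dHz = 0.1 Hz, so 250.7 dHz = 250.7 * 0.1 = 25.07 Hz. Combine: 3.0757322e+11 m * 25.07 Hz = 7.7108607e+12 m/s. 1 cm/s = 0.01 m/s, so 7.7108607e+12 m/s = 7.7108607e+12 / 0.01 = 7.7108607e+14 cm/s ≈ 7.711e+14 cm/s (4 s.f.). Final answer: 7.711e+14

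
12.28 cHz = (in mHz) 1 cHz = 0.01 Hz, so 12.28 cHz = 12.28 * 0.01 = 0.1228 Hz. 1 mHz = 0.001 Hz, so 0.1228 Hz = 0.1228 / 0.001 = 122.8 mHz. Final answer: 122.8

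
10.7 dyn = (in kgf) 1.091e-05. Check: 1 dyn = 1e-05 N, so 10.7 dyn = 10.7 * 1e-05 = 0.000107 N. 1 kgf = 9.80665 N, so 0.000107 N = 0.000107 / 9.80665 = 1.0910963e-05 kgf ≈ 1.091e-05 kgf (4 s.f.).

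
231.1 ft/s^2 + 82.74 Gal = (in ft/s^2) 1 ft/s^2 = 0.3048 m/s^2, so 231.1 ft/s^2 = 231.1 * 0.3048 = 70.43928 m/s^2. 1 Gal = 0.01 m/s^2, so 82.74 Gal = 82.74 * 0.01 = 0.8274 m/s^2. Sum: 70.43928 + 0.8274 = 71.26668 m/s^2. 1 ft/s^2 = 0.3048 m/s^2, so 71.26668 m/s^2 = 71.26668 / 0.3048 = 233.81457 ft/s^2 ≈ 233.8 ft/s^2 (4 s.f.). Final answer: 233.8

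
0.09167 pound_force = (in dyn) 1 pound_force = 4.4482216 N, so 0.09167 pound_force = 0.09167 * 4.4482216 = 0.40776848 N. 1 dyn = 1e-05 N, so 0.40776848 N = 0.40776848 / 1e-05 = 40776.848 dyn ≈ 4.078e+04 dyn (4 s.f.). Final answer: 4.078e+04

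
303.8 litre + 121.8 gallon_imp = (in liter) 1 litre = 0.001 m^3, so 303.8 litre = 303.8 * 0.001 = 0.3038 m^3. 1 gallon_imp = 0.00454609 m^3, so 121.8 gallon_imp = 121.8 * 0.00454609 = 0.55371376 m^3. Sum: 0.3038 + 0.55371376 = 0.85751376 m^3. 1 liter = 0.001 m^3, so 0.85751376 m^3 = 0.85751376 / 0.001 = 857.51376 liter ≈ 857.5 liter (4 s.f.). Final answer: 857.5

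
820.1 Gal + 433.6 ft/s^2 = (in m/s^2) 140.4. Check: 1 Gal = 0.01 m/s^2, so 820.1 Gal = 820.1 * 0.01 = 8.201 m/s^2. 1 ft/s^2 = 0.3048 m/s^2, so 433.6 ft/s^2 = 433.6 * 0.3048 = 132.16128 m/s^2. Sum: 8.201 + 132.16128 = 140.36228 m/s^2. Result: 140.36228 m/s^2 ≈ 140.4 m/s^2 (4 s.f.).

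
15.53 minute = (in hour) 1 minute = 60 s, so 15.53 minute = 15.53 * 60 = 931.8 s. 1 hour = 3600 s, so 931.8 s = 931.8 / 3600 = 0.25883333 hour ≈ 0.2588 hour (4 s.f.). Final answer: 0.2588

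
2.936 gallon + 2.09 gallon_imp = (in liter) 1 gallon = 0.0037854118 m^3, so 2.936 gallon = 2.936 * 0.0037854118 = 0.011113969 m^3. 1 gallon_imp = 0.00454609 m^3, so 2.09 gallon_imp = 2.09 * 0.00454609 = 0.0095013281 m^3. Sum: 0.011113969 + 0.0095013281 = 0.020615297 m^3. 1 liter = 0.001 m^3, so 0.020615297 m^3 = 0.020615297 / 0.001 = 20.615297 liter ≈ 20.62 liter (4 s.f.). Final answer: 20.62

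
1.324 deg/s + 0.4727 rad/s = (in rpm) 1 deg/s = 0.017453293 rad/s, so 1.324 deg/s = 1.324 * 0.017453293 = 0.023108159 rad/s. 0.4727 rad/s is already in rad/s. Sum: 0.023108159 + 0.4727 = 0.49580816 rad/s. 1 rpm = 0.10471976 rad/s, so 0.49580816 rad/s = 0.49580816 / 0.10471976 = 4.7346192 rpm ≈ 4.735 rpm (4 s.f.). Final answer: 4.735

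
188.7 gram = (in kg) 0.1887. Check: 1 gram = 0.001 kg, so 188.7 gram = 188.7 * 0.001 = 0.1887 kg. Result: 0.1887 kg.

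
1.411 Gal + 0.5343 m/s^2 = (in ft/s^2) 1 Gal = 0.01 m/s^2, so 1.411 Gal = 1.411 * 0.01 = 0.01411 m/s^2. 0.5343 m/s^2 is already in m/s^2. Sum: 0.01411 + 0.5343 = 0.54841 m/s^2. 1 ft/s^2 = 0.3048 m/s^2, so 0.54841 m/s^2 = 0.54841 / 0.3048 = 1.7992454 ft/s^2 ≈ 1.799 ft/s^2 (4 s.f.). Final answer: 1.799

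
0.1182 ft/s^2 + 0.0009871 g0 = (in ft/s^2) 0.15. Check: 1 ft/s^2 = 0.3048 m/s^2, so 0.1182 ft/s^2 = 0.1182 * 0.3048 = 0.03602736 m/s^2. 1 g0 = 9.80665 m/s^2, so 0.0009871 g0 = 0.0009871 * 9.80665 = 0.0096801442 m/s^2. Sum: 0.03602736 + 0.0096801442 = 0.045707504 m/s^2. 1 ft/s^2 = 0.3048 m/s^2, so 0.045707504 m/s^2 = 0.045707504 / 0.3048 = 0.149959 ft/s^2 ≈ 0.15 ft/s^2 (4 s.f.).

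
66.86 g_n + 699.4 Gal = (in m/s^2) 1 g_n = 9.80665 m/s^2, so 66.86 g_n = 66.86 * 9.80665 = 655.67262 m/s^2. 1 Gal = 0.01 m/s^2, so 699.4 Gal = 699.4 * 0.01 = 6.994 m/s^2. Sum: 655.67262 + 6.994 = 662.66662 m/s^2. Result: 662.66662 m/s^2 ≈ 662.7 m/s^2 (4 s.f.). Final answer: 662.7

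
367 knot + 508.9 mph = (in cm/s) 4.163e+04. Check: 1 knot = 0.51444444 m/s, so 367 knot = 367 * 0.51444444 = 188.80111 m/s. 1 mph = 0.44704 m/s, so 508.9 mph = 508.9 * 0.44704 = 227.49866 m/s. Sum: 188.80111 + 227.49866 = 416.29977 m/s. 1 cm/s = 0.01 m/s, so 416.29977 m/s = 416.29977 / 0.01 = 41629.977 cm/s ≈ 4.163e+04 cm/s (4 s.f.).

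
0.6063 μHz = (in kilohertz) 6.063e-10. Check: 1 μHz = 1e-06 Hz, so 0.6063 μHz = 0.6063 * 1e-06 = 6.063e-07 Hz. 1 kilohertz = 1000 Hz, so 6.063e-07 Hz = 6.063e-07 / 1000 = 6.063e-10 kilohertz.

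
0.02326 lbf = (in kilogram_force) 1 lbf = 4.4482216 N, so 0.02326 lbf = 0.02326 * 4.4482216 = 0.10346563 N. 1 kilogram_force = 9.80665 N, so 0.10346563 N = 0.10346563 / 9.80665 = 0.010550559 kilogram_force ≈ 0.01055 kilogram_force (4 s.f.). Final answer: 0.01055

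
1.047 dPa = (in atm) 1.033e-06. Check: 1 dPa = 0.1 Pa, so 1.047 dPa = 1.047 * 0.1 = 0.1047 Pa. 1 atm = 101325 Pa, so 0.1047 Pa = 0.1047 / 101325 = 1.0333087e-06 atm ≈ 1.033e-06 atm (4 s.f.).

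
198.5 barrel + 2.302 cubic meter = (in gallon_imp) 7448. Check: 1 barrel = 0.15898729 m^3, so 198.5 barrel = 198.5 * 0.15898729 = 31.558978 m^3. 2.302 cubic meter = 2.302 m^3. Sum: 31.558978 + 2.302 = 33.860978 m^3. 1 gallon_imp = 0.00454609 m^3, so 33.860978 m^3 = 33.860978 / 0.00454609 = 7448.3739 gallon_imp ≈ 7448 gallon_imp (4 s.f.).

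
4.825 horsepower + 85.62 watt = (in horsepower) 4.94. Check: 1 horsepower = 745.69987 W, so 4.825 horsepower = 4.825 * 745.69987 = 3598.0019 W. 85.62 watt = 85.62 W. Sum: 3598.0019 + 85.62 = 3683.6219 W. 1 horsepower = 745.69987 W, so 3683.6219 W = 3683.6219 / 745.69987 = 4.9398183 horsepower ≈ 4.94 horsepower (4 s.f.).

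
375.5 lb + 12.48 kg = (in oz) 6448. Check: 1 lb = 0.45359237 kg, so 375.5 lb = 375.5 * 0.45359237 = 170.32393 kg. 12.48 kg is already in kg. Sum: 170.32393 + 12.48 = 182.80393 kg. 1 oz = 0.028349523 kg, so 182.80393 kg = 182.80393 / 0.028349523 = 6448.219 oz ≈ 6448 oz (4 s.f.).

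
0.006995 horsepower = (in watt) 1 horsepower = 745.69987 W, so 0.006995 horsepower = 0.006995 * 745.69987 = 5.2161706 W. 5.2161706 W = 5.2161706 watt ≈ 5.216 watt (4 s.f.). Final answer: 5.216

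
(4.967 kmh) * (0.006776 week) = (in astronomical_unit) 3.78e-08. Check: 1 kmh = 0.27777778 m/s, so 4.967 kmh = 4.967 * 0.27777778 = 1.3797222 m/s. 1 week = 604800 s, so 0.006776 week = 0.006776 * 604800 = 4098.1248 s. Combine: 1.3797222 m/s * 4098.1248 s = 5654.2739 m. 1 astronomical_unit = 1.4959787e+11 m, so 5654.2739 m = 5654.2739 / 1.4959787e+11 = 3.7796486e-08 astronomical_unit ≈ 3.78e-08 astronomical_unit (4 s.f.).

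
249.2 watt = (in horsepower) 249.2 watt = 249.2 W. 1 horsepower = 745.69987 W, so 249.2 W = 249.2 / 745.69987 = 0.3341827 horsepower ≈ 0.3342 horsepower (4 s.f.). Final answer: 0.3342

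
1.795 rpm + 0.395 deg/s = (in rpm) 1 rpm = 0.10471976 rad/s, so 1.795 rpm = 1.795 * 0.10471976 = 0.18797196 rad/s. 1 deg/s = 0.017453293 rad/s, so 0.395 deg/s = 0.395 * 0.017453293 = 0.0068940505 rad/s. Sum: 0.18797196 + 0.0068940505 = 0.19486601 rad/s. 1 rpm = 0.10471976 rad/s, so 0.19486601 rad/s = 0.19486601 / 0.10471976 = 1.8608333 rpm ≈ 1.861 rpm (4 s.f.). Final answer: 1.861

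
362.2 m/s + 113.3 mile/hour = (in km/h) 1486. Check: 362.2 m/s is already in m/s. 1 mile/hour = 0.44704 m/s, so 113.3 mile/hour = 113.3 * 0.44704 = 50.649632 m/s. Sum: 362.2 + 50.649632 = 412.84963 m/s. 1 km/h = 0.27777778 m/s, so 412.84963 m/s = 412.84963 / 0.27777778 = 1486.2587 km/h ≈ 1486 km/h (4 s.f.).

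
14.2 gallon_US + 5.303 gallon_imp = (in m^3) 0.07786. Check: 1 gallon_US = 0.0037854118 m^3, so 14.2 gallon_US = 14.2 * 0.0037854118 = 0.053752847 m^3. 1 gallon_imp = 0.00454609 m^3, so 5.303 gallon_imp = 5.303 * 0.00454609 = 0.024107915 m^3. Sum: 0.053752847 + 0.024107915 = 0.077860763 m^3. Result: 0.077860763 m^3 ≈ 0.07786 m^3 (4 s.f.).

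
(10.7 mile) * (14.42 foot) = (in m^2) 1 mile = 1609.344 m, so 10.7 mile = 10.7 * 1609.344 = 17219.981 m. 1 foot = 0.3048 m, so 14.42 foot = 14.42 * 0.3048 = 4.395216 m. Combine: 17219.981 m * 4.395216 m = 75685.535 m^2. Result: 75685.535 m^2 ≈ 7.569e+04 m^2 (4 s.f.). Final answer: 7.569e+04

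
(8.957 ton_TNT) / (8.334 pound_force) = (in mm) 1.011e+12. Check: 1 ton_TNT = 4.184e+09 J, so 8.957 ton_TNT = 8.957 * 4.184e+09 = 3.7476088e+10 J. 1 pound_force = 4.4482216 N, so 8.334 pound_force = 8.334 * 4.4482216 = 37.071479 N. Combine: 3.7476088e+10 J / 37.071479 N = 1.0109143e+09 m. 1 mm = 0.001 m, so 1.0109143e+09 m = 1.0109143e+09 / 0.001 = 1.0109143e+12 mm ≈ 1.011e+12 mm (4 s.f.).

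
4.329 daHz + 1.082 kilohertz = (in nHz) 1.125e+12. Check: 1 daHz = 10 Hz, so 4.329 daHz = 4.329 * 10 = 43.29 Hz. 1 kilohertz = 1000 Hz, so 1.082 kilohertz = 1.082 * 1000 = 1082 Hz. Sum: 43.29 + 1082 = 1125.29 Hz. 1 nHz = 1e-09 Hz, so 1125.29 Hz = 1125.29 / 1e-09 = 1.12529e+12 nHz ≈ 1.125e+12 nHz (4 s.f.).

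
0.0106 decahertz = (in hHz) 1 decahertz = 10 Hz, so 0.0106 decahertz = 0.0106 * 10 = 0.106 Hz. 1 hHz = 100 Hz, so 0.106 Hz = 0.106 / 100 = 0.00106 hHz. Final answer: 0.00106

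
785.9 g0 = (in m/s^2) 1 g0 = 9.80665 m/s^2, so 785.9 g0 = 785.9 * 9.80665 = 7707.0462 m/s^2. Result: 7707.0462 m/s^2 ≈ 7707 m/s^2 (4 s.f.). Final answer: 7707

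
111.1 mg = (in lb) 0.0002449. Check: 1 mg = 1e-06 kg, so 111.1 mg = 111.1 * 1e-06 = 0.0001111 kg. 1 lb = 0.45359237 kg, so 0.0001111 kg = 0.0001111 / 0.45359237 = 0.00024493357 lb ≈ 0.0002449 lb (4 s.f.).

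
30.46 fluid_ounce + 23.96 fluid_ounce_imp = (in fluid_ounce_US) 1 fluid_ounce = 2.957353e-05 m^3, so 30.46 fluid_ounce = 30.46 * 2.957353e-05 = 0.00090080971 m^3. 1 fluid_ounce_imp = 2.8413063e-05 m^3, so 23.96 fluid_ounce_imp = 23.96 * 2.8413063e-05 = 0.00068077698 m^3. Sum: 0.00090080971 + 0.00068077698 = 0.0015815867 m^3. 1 fluid_ounce_US = 2.957353e-05 m^3, so 0.0015815867 m^3 = 0.0015815867 / 2.957353e-05 = 53.479808 fluid_ounce_US ≈ 53.48 fluid_ounce_US (4 s.f.). Final answer: 53.48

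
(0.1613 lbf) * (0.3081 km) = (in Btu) 1 lbf = 4.4482216 N, so 0.1613 lbf = 0.1613 * 4.4482216 = 0.71749815 N. 1 km = 1000 m, so 0.3081 km = 0.3081 * 1000 = 308.1 m. Combine: 0.71749815 N * 308.1 m = 221.06118 J. 1 Btu = 1055.0559 J, so 221.06118 J = 221.06118 / 1055.0559 = 0.20952557 Btu ≈ 0.2095 Btu (4 s.f.). Final answer: 0.2095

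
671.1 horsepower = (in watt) 5.004e+05. Check: 1 horsepower = 745.69987 W, so 671.1 horsepower = 671.1 * 745.69987 = 500439.18 W. 500439.18 W = 500439.18 watt ≈ 5.004e+05 watt (4 s.f.).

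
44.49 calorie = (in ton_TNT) 1 calorie = 4.184 J, so 44.49 calorie = 44.49 * 4.184 = 186.14616 J. 1 ton_TNT = 4.184e+09 J, so 186.14616 J = 186.14616 / 4.184e+09 = 4.449e-08 ton_TNT. Final answer: 4.449e-08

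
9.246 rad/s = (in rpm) 1 rpm = 0.10471976 rad/s, so 9.246 rad/s = 9.246 / 0.10471976 = 88.292796 rpm ≈ 88.29 rpm (4 s.f.). Final answer: 88.29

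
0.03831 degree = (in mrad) 0.6686. Check: 1 degree = 0.017453293 rad, so 0.03831 degree = 0.03831 * 0.017453293 = 0.00066863564 rad. 1 mrad = 0.001 rad, so 0.00066863564 rad = 0.00066863564 / 0.001 = 0.66863564 mrad ≈ 0.6686 mrad (4 s.f.).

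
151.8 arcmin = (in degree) 1 arcmin = 0.00029088821 rad, so 151.8 arcmin = 151.8 * 0.00029088821 = 0.04415683 rad. 1 degree = 0.017453293 rad, so 0.04415683 rad = 0.04415683 / 0.017453293 = 2.53 degree. Final answer: 2.53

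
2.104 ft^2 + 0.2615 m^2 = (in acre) 1 ft^2 = 0.09290304 m^2, so 2.104 ft^2 = 2.104 * 0.09290304 = 0.195468 m^2. 0.2615 m^2 is already in m^2. Sum: 0.195468 + 0.2615 = 0.456968 m^2. 1 acre = 4046.8564 m^2, so 0.456968 m^2 = 0.456968 / 4046.8564 = 0.00011291925 acre ≈ 0.0001129 acre (4 s.f.). Final answer: 0.0001129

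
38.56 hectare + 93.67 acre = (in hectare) 76.47. Check: 1 hectare = 10000 m^2, so 38.56 hectare = 38.56 * 10000 = 385600 m^2. 1 acre = 4046.8564 m^2, so 93.67 acre = 93.67 * 4046.8564 = 379069.04 m^2. Sum: 385600 + 379069.04 = 764669.04 m^2. 1 hectare = 10000 m^2, so 764669.04 m^2 = 764669.04 / 10000 = 76.466904 hectare ≈ 76.47 hectare (4 s.f.).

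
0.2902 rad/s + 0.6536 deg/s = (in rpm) 2.88. Check: 0.2902 rad/s is already in rad/s. 1 deg/s = 0.017453293 rad/s, so 0.6536 deg/s = 0.6536 * 0.017453293 = 0.011407472 rad/s. Sum: 0.2902 + 0.011407472 = 0.30160747 rad/s. 1 rpm = 0.10471976 rad/s, so 0.30160747 rad/s = 0.30160747 / 0.10471976 = 2.8801392 rpm ≈ 2.88 rpm (4 s.f.).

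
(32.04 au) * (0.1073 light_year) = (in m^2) 4.866e+27. Check: 1 au = 1.4959787e+11 m, so 32.04 au = 32.04 * 1.4959787e+11 = 4.7931158e+12 m. 1 light_year = 9.4607305e+15 m, so 0.1073 light_year = 0.1073 * 9.4607305e+15 = 1.0151364e+15 m. Combine: 4.7931158e+12 m * 1.0151364e+15 m = 4.8656662e+27 m^2. Result: 4.8656662e+27 m^2 ≈ 4.866e+27 m^2 (4 s.f.).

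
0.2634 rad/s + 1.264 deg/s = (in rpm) 0.2634 rad/s is already in rad/s. 1 deg/s = 0.017453293 rad/s, so 1.264 deg/s = 1.264 * 0.017453293 = 0.022060962 rad/s. Sum: 0.2634 + 0.022060962 = 0.28546096 rad/s. 1 rpm = 0.10471976 rad/s, so 0.28546096 rad/s = 0.28546096 / 0.10471976 = 2.7259514 rpm ≈ 2.726 rpm (4 s.f.). Final answer: 2.726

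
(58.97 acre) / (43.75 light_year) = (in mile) 1 acre = 4046.8564 m^2, so 58.97 acre = 58.97 * 4046.8564 = 238643.12 m^2. 1 light_year = 9.4607305e+15 m, so 43.75 light_year = 43.75 * 9.4607305e+15 = 4.1390696e+17 m. Combine: 238643.12 m^2 / 4.1390696e+17 m = 5.7656224e-13 m. 1 mile = 1609.344 m, so 5.7656224e-13 m = 5.7656224e-13 / 1609.344 = 3.5825917e-16 mile ≈ 3.583e-16 mile (4 s.f.). Final answer: 3.583e-16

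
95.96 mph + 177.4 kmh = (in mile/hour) 206.2. Check: 1 mph = 0.44704 m/s, so 95.96 mph = 95.96 * 0.44704 = 42.897958 m/s. 1 kmh = 0.27777778 m/s, so 177.4 kmh = 177.4 * 0.27777778 = 49.277778 m/s. Sum: 42.897958 + 49.277778 = 92.175736 m/s. 1 mile/hour = 0.44704 m/s, so 92.175736 m/s = 92.175736 / 0.44704 = 206.19125 mile/hour ≈ 206.2 mile/hour (4 s.f.).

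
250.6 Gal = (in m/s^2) 2.506. Check: 1 Gal = 0.01 m/s^2, so 250.6 Gal = 250.6 * 0.01 = 2.506 m/s^2. Result: 2.506 m/s^2.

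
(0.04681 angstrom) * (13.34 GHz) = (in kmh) 1 angstrom = 1e-10 m, so 0.04681 angstrom = 0.04681 * 1e-10 = 4.681e-12 m. 1 GHz = 1e+09 Hz, so 13.34 GHz = 13.34 * 1e+09 = 1.334e+10 Hz. Combine: 4.681e-12 m * 1.334e+10 Hz = 0.06244454 m/s. 1 kmh = 0.27777778 m/s, so 0.06244454 m/s = 0.06244454 / 0.27777778 = 0.22480034 kmh ≈ 0.2248 kmh (4 s.f.). Final answer: 0.2248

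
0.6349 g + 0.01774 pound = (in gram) 1 g = 0.001 kg, so 0.6349 g = 0.6349 * 0.001 = 0.0006349 kg. 1 pound = 0.45359237 kg, so 0.01774 pound = 0.01774 * 0.45359237 = 0.0080467286 kg. Sum: 0.0006349 + 0.0080467286 = 0.0086816286 kg. 1 gram = 0.001 kg, so 0.0086816286 kg = 0.0086816286 / 0.001 = 8.6816286 gram ≈ 8.682 gram (4 s.f.). Final answer: 8.682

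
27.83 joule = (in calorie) 6.652. Check: 27.83 joule = 27.83 J. 1 calorie = 4.184 J, so 27.83 J = 27.83 / 4.184 = 6.6515296 calorie ≈ 6.652 calorie (4 s.f.).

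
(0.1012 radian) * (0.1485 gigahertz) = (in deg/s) 0.1012 radian = 0.1012 rad. 1 gigahertz = 1e+09 Hz, so 0.1485 gigahertz = 0.1485 * 1e+09 = 1.485e+08 Hz. Combine: 0.1012 rad * 1.485e+08 Hz = 15028200 rad/s. 1 deg/s = 0.017453293 rad/s, so 15028200 rad/s = 15028200 / 0.017453293 = 8.6105243e+08 deg/s ≈ 8.611e+08 deg/s (4 s.f.). Final answer: 8.611e+08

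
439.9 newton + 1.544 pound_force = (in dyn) 4.468e+07. Check: 439.9 newton = 439.9 N. 1 pound_force = 4.4482216 N, so 1.544 pound_force = 1.544 * 4.4482216 = 6.8680542 N. Sum: 439.9 + 6.8680542 = 446.76805 N. 1 dyn = 1e-05 N, so 446.76805 N = 446.76805 / 1e-05 = 44676805 dyn ≈ 4.468e+07 dyn (4 s.f.).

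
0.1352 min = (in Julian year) 1 min = 60 s, so 0.1352 min = 0.1352 * 60 = 8.112 s. 1 Julian year = 31557600 s, so 8.112 s = 8.112 / 31557600 = 2.5705377e-07 Julian year ≈ 2.571e-07 Julian year (4 s.f.). Final answer: 2.571e-07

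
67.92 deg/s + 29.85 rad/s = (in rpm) 296.4. Check: 1 deg/s = 0.017453293 rad/s, so 67.92 deg/s = 67.92 * 0.017453293 = 1.1854276 rad/s. 29.85 rad/s is already in rad/s. Sum: 1.1854276 + 29.85 = 31.035428 rad/s. 1 rpm = 0.10471976 rad/s, so 31.035428 rad/s = 31.035428 / 0.10471976 = 296.3665 rpm ≈ 296.4 rpm (4 s.f.).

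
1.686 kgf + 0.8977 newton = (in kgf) 1 kgf = 9.80665 N, so 1.686 kgf = 1.686 * 9.80665 = 16.534012 N. 0.8977 newton = 0.8977 N. Sum: 16.534012 + 0.8977 = 17.431712 N. 1 kgf = 9.80665 N, so 17.431712 N = 17.431712 / 9.80665 = 1.7775399 kgf ≈ 1.778 kgf (4 s.f.). Final answer: 1.778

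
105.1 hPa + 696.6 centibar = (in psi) 102.6. Check: 1 hPa = 100 Pa, so 105.1 hPa = 105.1 * 100 = 10510 Pa. 1 centibar = 1000 Pa, so 696.6 centibar = 696.6 * 1000 = 696600 Pa. Sum: 10510 + 696600 = 707110 Pa. 1 psi = 6894.7573 Pa, so 707110 Pa = 707110 / 6894.7573 = 102.55763 psi ≈ 102.6 psi (4 s.f.).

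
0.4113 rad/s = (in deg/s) 23.57. Check: 1 deg/s = 0.017453293 rad/s, so 0.4113 rad/s = 0.4113 / 0.017453293 = 23.565754 deg/s ≈ 23.57 deg/s (4 s.f.).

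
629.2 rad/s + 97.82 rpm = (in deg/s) 3.664e+04. Check: 629.2 rad/s is already in rad/s. 1 rpm = 0.10471976 rad/s, so 97.82 rpm = 97.82 * 0.10471976 = 10.243686 rad/s. Sum: 629.2 + 10.243686 = 639.44369 rad/s. 1 deg/s = 0.017453293 rad/s, so 639.44369 rad/s = 639.44369 / 0.017453293 = 36637.424 deg/s ≈ 3.664e+04 deg/s (4 s.f.).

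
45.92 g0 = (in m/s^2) 450.3. Check: 1 g0 = 9.80665 m/s^2, so 45.92 g0 = 45.92 * 9.80665 = 450.32137 m/s^2. Result: 450.32137 m/s^2 ≈ 450.3 m/s^2 (4 s.f.).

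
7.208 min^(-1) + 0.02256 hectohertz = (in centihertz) 1 min^(-1) = 0.016666667 Hz, so 7.208 min^(-1) = 7.208 * 0.016666667 = 0.12013333 Hz. 1 hectohertz = 100 Hz, so 0.02256 hectohertz = 0.02256 * 100 = 2.256 Hz. Sum: 0.12013333 + 2.256 = 2.3761333 Hz. 1 centihertz = 0.01 Hz, so 2.3761333 Hz = 2.3761333 / 0.01 = 237.61333 centihertz ≈ 237.6 centihertz (4 s.f.). Final answer: 237.6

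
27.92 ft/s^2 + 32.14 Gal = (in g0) 1 ft/s^2 = 0.3048 m/s^2, so 27.92 ft/s^2 = 27.92 * 0.3048 = 8.510016 m/s^2. 1 Gal = 0.01 m/s^2, so 32.14 Gal = 32.14 * 0.01 = 0.3214 m/s^2. Sum: 8.510016 + 0.3214 = 8.831416 m/s^2. 1 g0 = 9.80665 m/s^2, so 8.831416 m/s^2 = 8.831416 / 9.80665 = 0.90055381 g0 ≈ 0.9006 g0 (4 s.f.). Final answer: 0.9006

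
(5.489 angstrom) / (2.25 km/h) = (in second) 1 angstrom = 1e-10 m, so 5.489 angstrom = 5.489 * 1e-10 = 5.489e-10 m. 1 km/h = 0.27777778 m/s, so 2.25 km/h = 2.25 * 0.27777778 = 0.625 m/s. Combine: 5.489e-10 m / 0.625 m/s = 8.7824e-10 s. 8.7824e-10 s = 8.7824e-10 second ≈ 8.782e-10 second (4 s.f.). Final answer: 8.782e-10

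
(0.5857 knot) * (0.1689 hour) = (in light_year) 1.937e-14. Check: 1 knot = 0.51444444 m/s, so 0.5857 knot = 0.5857 * 0.51444444 = 0.30131011 m/s. 1 hour = 3600 s, so 0.1689 hour = 0.1689 * 3600 = 608.04 s. Combine: 0.30131011 m/s * 608.04 s = 183.2086 m. 1 light_year = 9.4607305e+15 m, so 183.2086 m = 183.2086 / 9.4607305e+15 = 1.9365164e-14 light_year ≈ 1.937e-14 light_year (4 s.f.).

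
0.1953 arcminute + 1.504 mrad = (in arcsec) 1 arcminute = 0.00029088821 rad, so 0.1953 arcminute = 0.1953 * 0.00029088821 = 5.6810467e-05 rad. 1 mrad = 0.001 rad, so 1.504 mrad = 1.504 * 0.001 = 0.001504 rad. Sum: 5.6810467e-05 + 0.001504 = 0.0015608105 rad. 1 arcsec = 4.8481368e-06 rad, so 0.0015608105 rad = 0.0015608105 / 4.8481368e-06 = 321.94027 arcsec ≈ 321.9 arcsec (4 s.f.). Final answer: 321.9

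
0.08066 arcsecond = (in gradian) 1 arcsecond = 4.8481368e-06 rad, so 0.08066 arcsecond = 0.08066 * 4.8481368e-06 = 3.9105072e-07 rad. 1 gradian = 0.015707963 rad, so 3.9105072e-07 rad = 3.9105072e-07 / 0.015707963 = 2.4895062e-05 gradian ≈ 2.49e-05 gradian (4 s.f.). Final answer: 2.49e-05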